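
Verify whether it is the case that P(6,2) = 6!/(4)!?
True

Reasoning: Permutation formula P(n,k) = n!/(n-k)!: 6!/4! = 720/24 = 30 = P(6,2). The statement holds.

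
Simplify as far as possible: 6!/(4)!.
This equals 6×5 = 30.

Answer: 30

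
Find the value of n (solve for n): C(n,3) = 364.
14

Explanation: C(n,3) = n(n−1)(n−2)/3! is increasing in n, and n(n−1)(n−2) = 3!·364 = 2,184 ≈ (n−1)^3 gives n ≈ 14.0. Check: C(12,3) = 220, C(13,3) = 286, C(14,3) = 364 ✓. So n = 14.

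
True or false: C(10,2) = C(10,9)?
False

Explanation: C(10,2) = 45 but C(10,9) = 10; symmetry gives C(10,2) = C(10,8), not C(10,9).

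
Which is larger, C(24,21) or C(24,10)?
C(24,10)

Reasoning: C(24,21)=2,024, C(24,10)=1,961,256.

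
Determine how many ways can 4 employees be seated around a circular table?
6

Working:
Circular arrangements: (4-1)! = 6.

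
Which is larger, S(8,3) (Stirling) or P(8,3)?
S(8,3)

Reasoning: S(8,3) = 3·S(7,3) + S(7,2) = 3·301 + 63 = 966; P(8,3) = 336.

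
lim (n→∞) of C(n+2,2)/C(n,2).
1

Explanation: Both numerator and denominator grow as n^2/2! for large n, so the ratio → 1.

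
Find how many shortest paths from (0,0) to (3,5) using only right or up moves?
56

Reasoning: Choose 3 rights from 8 moves: C(8,3) = 56.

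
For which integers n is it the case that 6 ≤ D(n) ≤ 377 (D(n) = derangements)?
4, 5, 6

Using D(n) = (n−1)[D(n−1) + D(n−2)] with D(1)=0, D(2)=1: D(3)=2; D(4)=9; D(5)=44; D(6)=265; D(7)=1,854. So valid n = 4, 5, 6.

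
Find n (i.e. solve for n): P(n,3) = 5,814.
19

Solution: P(n,3) = n(n−1)(n−2) is increasing in n; n(n−1)(n−2) ≈ (n−1)^3 = 5,814 gives n ≈ 19.0. Check: P(17,3) = 4,080, P(18,3) = 4,896, P(19,3) = 5,814 ✓. So n = 19.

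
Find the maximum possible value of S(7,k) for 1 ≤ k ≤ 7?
350

Solution: Row S(7,k) for k = 1..7 (via S(n,k) = k·S(n−1,k) + S(n−1,k−1)): 1, 63, 301, 350, 140, 21, 1. The row is unimodal; maximum at k = 4: 350.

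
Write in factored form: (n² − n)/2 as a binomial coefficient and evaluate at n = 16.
C(n,2); C(16,2) = 120

Solution: (n² − n)/2 = n(n−1)/2 = C(n,2). At n = 16: C(16,2) = 120.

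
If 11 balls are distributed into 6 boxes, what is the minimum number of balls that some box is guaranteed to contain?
2

Working:
Pigeonhole: ⌈11/6⌉ = 2.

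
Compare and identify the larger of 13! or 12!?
13!=6,227,020,800, 12!=479,001,600. 13! > 12!.

Answer: 13!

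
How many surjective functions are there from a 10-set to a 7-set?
29,635,200
Onto functions = 7! × S(10,7)
First compute S(10,7) via recurrence:
Using the Stirling recurrence: S(n,k) = k·S(n-1,k) + S(n-1,k-1)
S(10,7) = 7·S(9,7) + S(9,6)
         = 7·462 + 2646
         = 3234 + 2646
         = 5,880
Then: 5040 × 5880 = 29,635,200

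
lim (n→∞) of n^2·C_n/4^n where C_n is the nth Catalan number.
C_n ~ 4^n/(n^(3/2)√π), so n^2·C_n/4^n ~ n^(2 − 3/2)/√π → ∞.
Final answer: ∞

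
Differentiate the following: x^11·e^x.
(11x^10 + x^11)e^x

Reasoning: Product rule: d/dx[x^11]·e^x + x^11·d/dx[e^x] = 11x^{10}e^x + x^11e^x.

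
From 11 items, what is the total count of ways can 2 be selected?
55
C(11,2) = 11! / (2! × (11-2)!)
         = 11! / (2! × 9!)
         = 55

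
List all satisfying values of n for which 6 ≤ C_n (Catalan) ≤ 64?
C_3=5; C_4=14; C_5=42; C_6=132. So valid n = 4, 5.
Final answer: 4, 5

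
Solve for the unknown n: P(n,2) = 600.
25

Working:
P(n,2) = n(n−1) is increasing in n; n(n−1) ≈ (n−0.5)^2 = 600 gives n ≈ 25.0. Check: P(23,2) = 506, P(24,2) = 552, P(25,2) = 600 ✓. So n = 25.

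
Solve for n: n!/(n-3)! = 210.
7

Reasoning: n!/(n-3)! = n×(n-1)×(n-2), a product of 3 consecutive integers ≈ (n−1)^3. 210^(1/3) + 1 ≈ 6.9; check n = 7: 7×6×5 = 210 ✓. So n = 7.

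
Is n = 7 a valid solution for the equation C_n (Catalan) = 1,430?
No

Solution: C_7 = C(14,7)/(7+1) = 3,432/8 = 429, which does not equal 1,430.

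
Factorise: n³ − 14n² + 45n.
n³ − 14n² + 45n = n(n² − 14n + 45) = n(n − 5)(n − 9).

Answer: n(n − 5)(n − 9)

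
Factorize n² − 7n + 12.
Seek roots whose sum is 7 and product is 12: (3, 4). So n² − 7n + 12 = (n − 3)(n − 4).

Answer: (n − 3)(n − 4)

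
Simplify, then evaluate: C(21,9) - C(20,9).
125,970

Working:
C(21,9) - C(20,9) = C(20,8) = 125,970.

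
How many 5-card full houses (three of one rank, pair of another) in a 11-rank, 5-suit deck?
Triple rank: 11. Triple suits: C(5,3)=10. Pair rank: 10. Pair suits: C(5,2)=10. Total: 11,000.

Answer: 11,000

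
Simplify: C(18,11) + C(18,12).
By Pascal's identity: C(19,12) = 50,388.
Final answer: 50,388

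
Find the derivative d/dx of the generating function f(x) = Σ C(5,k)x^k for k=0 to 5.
Σ k·C(5,k)x^(k-1) for k=1 to 5

Reasoning: Term-by-term differentiation gives Σ k·C(5,k)x^{k-1} for k=1 to 5.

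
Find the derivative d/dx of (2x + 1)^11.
22(2x + 1)^10

Chain rule: 11(2x+1)^{10} × 2 = 22(2x+1)^{10}.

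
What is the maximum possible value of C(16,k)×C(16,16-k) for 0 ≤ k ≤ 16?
165,636,900
C(16,k)·C(16,16-k) = C(16,k)², maximised at the centre k = 8: C(16,8)² = 165,636,900.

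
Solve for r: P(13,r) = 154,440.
5

Reasoning: P(13,r) = 13·12·…·(13−r+1), a product of r factors. Multiplying down from 13: 13 = 13; 13·12 = 156; 13·12·11 = 1,716; 13·12·11·10 = 17,160; 13·12·11·10·9 = 154,440 ✓ (5 factors). So r = 5.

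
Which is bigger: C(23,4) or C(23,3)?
C(23,4)

Solution: C(23,4)=8,855, C(23,3)=1,771.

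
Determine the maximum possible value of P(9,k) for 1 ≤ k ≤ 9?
362,880

P(9,k) increases in k, so maximum at k = 9: 9! = 362,880.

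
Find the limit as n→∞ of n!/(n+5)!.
n!/(n+5)! = 1/[(n+1)(n+2)···(n+5)] → 0 as n → ∞.
Final answer: 0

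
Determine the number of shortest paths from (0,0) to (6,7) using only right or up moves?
1,716

Solution: Choose 6 rights from 13 moves: C(13,6) = 1,716.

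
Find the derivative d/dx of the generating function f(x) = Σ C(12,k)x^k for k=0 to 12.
Term-by-term differentiation gives Σ k·C(12,k)x^{k-1} for k=1 to 12.

Answer: Σ k·C(12,k)x^(k-1) for k=1 to 12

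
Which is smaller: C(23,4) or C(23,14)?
C(23,4)

Solution: C(23,4)=8,855, C(23,14)=817,190.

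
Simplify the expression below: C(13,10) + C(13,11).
By Pascal's identity: C(14,11) = 364.

Answer: 364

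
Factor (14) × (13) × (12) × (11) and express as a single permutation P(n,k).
P(14,4) = 14!/(10)!
Product of 4 consecutive descending integers starting at 14: P(14,4) = 14!/10! = 24,024.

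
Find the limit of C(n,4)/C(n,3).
C(n,4)/C(n,3) = (n-3)/4 → ∞ as n → ∞.

Answer: ∞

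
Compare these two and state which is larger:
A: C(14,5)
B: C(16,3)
A

Working:
A=C(14,5)=2,002, B=C(16,3)=560.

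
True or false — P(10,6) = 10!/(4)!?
True
Permutation formula P(n,k) = n!/(n-k)!: 10!/4! = 3,628,800/24 = 151,200 = P(10,6). The statement holds.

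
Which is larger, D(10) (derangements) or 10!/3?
D(10) = (10-1)·[D(9) + D(8)] = 9·[133,496 + 14,833] = 1,334,961; 10!/3 = 3,628,800/3 = 1,209,600.

Answer: D(10)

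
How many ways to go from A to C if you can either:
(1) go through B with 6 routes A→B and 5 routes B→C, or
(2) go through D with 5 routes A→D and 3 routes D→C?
45

Route via B: 6×5=30. Route via D: 5×3=15. Total: 45.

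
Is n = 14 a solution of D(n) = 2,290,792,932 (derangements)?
No

Solution: D(14) = (14-1)·[D(13) + D(12)] = 13·[2,290,792,932 + 176,214,841] = 32,071,101,049, which does not equal 2,290,792,932.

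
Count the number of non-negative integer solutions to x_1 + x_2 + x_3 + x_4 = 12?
455

C(12+4-1, 4-1) = 455.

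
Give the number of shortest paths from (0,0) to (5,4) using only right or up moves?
Choose 5 rights from 9 moves: C(9,5) = 126.

Answer: 126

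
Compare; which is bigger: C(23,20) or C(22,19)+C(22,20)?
Equal

By Pascal's identity: C(23,20) = C(22,19)+C(22,20) = 1,771. Equal.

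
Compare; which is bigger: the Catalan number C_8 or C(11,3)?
C_8
C_8 = C(16,8)/(8+1) = 12,870/9 = 1,430; C(11,3) = 165.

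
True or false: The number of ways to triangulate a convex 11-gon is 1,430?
False

Solution: Triangulations of a convex 11-gon are counted by the Catalan number C_9: C_9 = C(18,9)/(9+1) = 48,620/10 = 4,862.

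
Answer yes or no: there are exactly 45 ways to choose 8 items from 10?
Yes

Reasoning: C(10,8) = 45.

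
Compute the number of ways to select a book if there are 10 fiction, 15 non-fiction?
By the addition principle: 10 + 15 = 25.

Answer: 25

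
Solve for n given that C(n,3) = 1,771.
23

Working:
C(n,3) = n(n−1)(n−2)/3! is increasing in n, and n(n−1)(n−2) = 3!·1,771 = 10,626 ≈ (n−1)^3 gives n ≈ 23.0. Check: C(21,3) = 1,330, C(22,3) = 1,540, C(23,3) = 1,771 ✓. So n = 23.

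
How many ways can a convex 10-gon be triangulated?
1,430

Working:
Using the Catalan number formula: C_n = C(2n, n) / (n+1)
C_8 = C(16, 8) / (8+1)
     = 12870 / 9
     = 1,430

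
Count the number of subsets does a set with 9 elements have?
512
Each element can be included or excluded: 2^9 = 512.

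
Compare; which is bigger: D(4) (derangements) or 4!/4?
D(4) = (4-1)·[D(3) + D(2)] = 3·[2 + 1] = 9; 4!/4 = 24/4 = 6.
Final answer: D(4)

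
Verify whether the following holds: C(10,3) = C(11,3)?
False
LHS = C(10,3) = 120; RHS = C(11,3) = 165. 120 ≠ 165, so the statement does not hold.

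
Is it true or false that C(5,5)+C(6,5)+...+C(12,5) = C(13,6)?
Hockey stick identity gives Σ = C(13,6) = 1,716; RHS C(13,6) = 1,716.
Final answer: True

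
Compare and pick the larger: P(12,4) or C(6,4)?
P(12,4)

Reasoning: P(12,4)=11,880, C(6,4)=15.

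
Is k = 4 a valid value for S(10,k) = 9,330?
No

Explanation: S(10,4) = 4·S(9,4) + S(9,3) = 4·7,770 + 3,025 = 34,105, which does not equal 9,330.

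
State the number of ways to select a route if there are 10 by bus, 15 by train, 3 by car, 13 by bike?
41

Solution: By the addition principle: 10 + 15 + 3 + 13 = 41.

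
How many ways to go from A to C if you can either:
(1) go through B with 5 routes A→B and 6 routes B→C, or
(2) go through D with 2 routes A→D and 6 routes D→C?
Route via B: 5×6=30. Route via D: 2×6=12. Total: 42.
Final answer: 42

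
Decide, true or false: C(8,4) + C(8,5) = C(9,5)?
Pascal's identity: LHS = 70 + 56 = 126; RHS = C(9,5) = 126. Both sides agree, so the statement holds.

Answer: True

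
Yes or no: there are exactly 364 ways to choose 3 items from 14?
C(14,3) = 364.
Final answer: Yes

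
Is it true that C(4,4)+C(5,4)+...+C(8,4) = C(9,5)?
True

Working:
Hockey stick identity gives Σ = C(9,5) = 126; RHS C(9,5) = 126.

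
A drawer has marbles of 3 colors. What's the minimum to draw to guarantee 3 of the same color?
7

Explanation: Worst case: 2 of each = 6. One more: 7.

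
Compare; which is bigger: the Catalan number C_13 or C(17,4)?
C_13 = C(26,13)/(13+1) = 10,400,600/14 = 742,900; C(17,4) = 2,380.

Answer: C_13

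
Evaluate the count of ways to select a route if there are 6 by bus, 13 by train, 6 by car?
25

Solution: By the addition principle: 6 + 13 + 6 = 25.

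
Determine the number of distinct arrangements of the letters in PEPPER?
60

Explanation: Word has 6 letters (P=3, E=2, R=1). Arrangements: 6!/Π(k!) = 60.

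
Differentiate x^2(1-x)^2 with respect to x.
2x^1(1-x)^2 - 2x^2(1-x)^1

Solution: Product rule: 2x^{1}(1-x)^{2} + x^2·(-2)(1-x)^{1}.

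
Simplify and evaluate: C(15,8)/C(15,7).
1

Solution: C(n,k+1)/C(n,k) = (n−k)/(k+1). Here (15−7)/(7+1) = 8/8 = 1.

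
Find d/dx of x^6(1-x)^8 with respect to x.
Product rule: 6x^{5}(1-x)^{8} + x^6·(-8)(1-x)^{7}.
Final answer: 6x^5(1-x)^8 - 8x^6(1-x)^7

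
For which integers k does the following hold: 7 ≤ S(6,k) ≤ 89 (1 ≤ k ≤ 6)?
2, 4, 5
S(6,1)=1; S(6,2)=31; S(6,3)=90; S(6,4)=65; S(6,5)=15; S(6,6)=1. So valid k = 2, 4, 5.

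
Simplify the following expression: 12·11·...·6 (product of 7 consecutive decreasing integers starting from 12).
3,991,680

Working:
This is P(12,7) = 12!/(5)! = 3,991,680.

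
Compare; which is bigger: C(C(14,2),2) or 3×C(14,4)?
C(C(14,2),2)

Solution: C(C(14,2),2)=4,095, 3×C(14,4)=3,003.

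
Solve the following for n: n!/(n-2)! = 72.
n!/(n-2)! = n×(n-1), a product of 2 consecutive integers ≈ (n−0.5)^2. 72^(1/2) + 0.5 ≈ 9.0; check n = 9: 9×8 = 72 ✓. So n = 9.
Final answer: 9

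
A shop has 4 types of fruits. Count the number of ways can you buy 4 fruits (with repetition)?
35

Stars and bars: C(4+4-1, 4) = C(7, 4) = 35.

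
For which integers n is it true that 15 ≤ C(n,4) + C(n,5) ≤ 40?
6

Explanation: C(5,4)+C(5,5)=6; C(6,4)+C(6,5)=21; C(7,4)+C(7,5)=56. So valid n = 6.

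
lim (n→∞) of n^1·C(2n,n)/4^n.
∞

Solution: C(2n,n) ~ 4^n/√(πn), so n^1·C(2n,n)/4^n ~ n^(1 − 1/2)/√π → ∞.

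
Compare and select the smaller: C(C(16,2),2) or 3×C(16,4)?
3×C(16,4)

Reasoning: C(C(16,2),2)=7,140, 3×C(16,4)=5,460.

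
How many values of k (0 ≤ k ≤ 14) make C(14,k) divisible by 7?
12

Explanation: Checking C(14,k) mod 7 for k = 0..14: divisible at k = 1, 2, 3, 4, 5, 6, 8, 9, 10, 11, 12, 13. That's 12 values.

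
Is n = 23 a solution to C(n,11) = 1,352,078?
Yes
C(23,11) = 23·22·21·20·19·18·17·16·15·14·13/11! = 53,970,627,110,400/39,916,800 = 1,352,078, which equals 1,352,078.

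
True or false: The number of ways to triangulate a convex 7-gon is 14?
False

Explanation: Triangulations of a convex 7-gon are counted by the Catalan number C_5: C_5 = C(10,5)/(5+1) = 252/6 = 42.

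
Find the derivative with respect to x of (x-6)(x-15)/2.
(2x - 21)/2

Explanation: d/dx[(x-6)(x-15)] = (x-15) + (x-6) = 2x - 21. Dividing by 2 gives (2x - 21)/2.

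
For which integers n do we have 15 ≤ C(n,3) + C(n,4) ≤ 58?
5, 6

Explanation: C(4,3)+C(4,4)=5; C(5,3)+C(5,4)=15; C(6,3)+C(6,4)=35; C(7,3)+C(7,4)=70. So valid n = 5, 6.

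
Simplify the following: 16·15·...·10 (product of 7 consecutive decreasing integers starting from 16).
57,657,600

Explanation: This is P(16,7) = 16!/(9)! = 57,657,600.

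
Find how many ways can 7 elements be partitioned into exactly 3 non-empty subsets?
301

Solution: This equals S(7,3), the Stirling number of the 2nd kind.
Using the Stirling recurrence: S(n,k) = k·S(n-1,k) + S(n-1,k-1)
S(7,3) = 3·S(6,3) + S(6,2)
         = 3·90 + 31
         = 270 + 31
         = 301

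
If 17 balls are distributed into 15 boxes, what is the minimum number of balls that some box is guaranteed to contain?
2

Solution: Pigeonhole: ⌈17/15⌉ = 2.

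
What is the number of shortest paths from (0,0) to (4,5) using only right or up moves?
Choose 4 rights from 9 moves: C(9,4) = 126.

Answer: 126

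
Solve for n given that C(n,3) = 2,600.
C(n,3) = n(n−1)(n−2)/3! is increasing in n, and n(n−1)(n−2) = 3!·2,600 = 15,600 ≈ (n−1)^3 gives n ≈ 26.0. Check: C(24,3) = 2,024, C(25,3) = 2,300, C(26,3) = 2,600 ✓. So n = 26.

Answer: 26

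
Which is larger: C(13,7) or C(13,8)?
C(13,7)

Solution: C(13,7)=1,716, C(13,8)=1,287.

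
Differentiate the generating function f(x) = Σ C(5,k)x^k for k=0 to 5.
Σ k·C(5,k)x^(k-1) for k=1 to 5

Explanation: Term-by-term differentiation gives Σ k·C(5,k)x^{k-1} for k=1 to 5.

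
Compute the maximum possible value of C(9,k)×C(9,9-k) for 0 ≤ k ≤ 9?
15,876

C(9,k)·C(9,9-k) = C(9,k)², maximised at the centre k = 4: C(9,4)² = 15,876.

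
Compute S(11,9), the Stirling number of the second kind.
1,155

Solution: Using the Stirling recurrence: S(n,k) = k·S(n-1,k) + S(n-1,k-1)
S(11,9) = 9·S(10,9) + S(10,8)
         = 9·45 + 750
         = 405 + 750
         = 1,155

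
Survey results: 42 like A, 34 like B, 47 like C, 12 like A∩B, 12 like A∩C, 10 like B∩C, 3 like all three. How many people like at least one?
92

Working:
|A∪B∪C| = 42+34+47-12-12-10+3 = 92.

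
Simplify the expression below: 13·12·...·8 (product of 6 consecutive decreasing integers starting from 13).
This is P(13,6) = 13!/(7)! = 1,235,520.
Final answer: 1,235,520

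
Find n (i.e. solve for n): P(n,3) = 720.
10

Working:
P(n,3) = n(n−1)(n−2) is increasing in n; n(n−1)(n−2) ≈ (n−1)^3 = 720 gives n ≈ 10.0. Check: P(8,3) = 336, P(9,3) = 504, P(10,3) = 720 ✓. So n = 10.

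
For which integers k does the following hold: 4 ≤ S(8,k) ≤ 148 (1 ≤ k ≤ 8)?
2, 7

S(8,1)=1; S(8,2)=127; S(8,3)=966; S(8,4)=1,701; S(8,5)=1,050; S(8,6)=266; S(8,7)=28; S(8,8)=1. So valid k = 2, 7.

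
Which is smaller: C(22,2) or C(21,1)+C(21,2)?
Equal

Reasoning: By Pascal's identity: C(22,2) = C(21,1)+C(21,2) = 231. Equal.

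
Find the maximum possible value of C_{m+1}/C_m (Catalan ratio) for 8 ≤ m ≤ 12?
25/7
C_{m+1}/C_m = 2(2m+1)/(m+2), which increases with m. Maximum at m = 12: 2·25/14 = 25/7.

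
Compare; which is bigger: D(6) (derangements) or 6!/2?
6!/2

Working:
D(6) = (6-1)·[D(5) + D(4)] = 5·[44 + 9] = 265; 6!/2 = 720/2 = 360.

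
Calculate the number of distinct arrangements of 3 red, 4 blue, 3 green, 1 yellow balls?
46,200

Multinomial: 11!/(3! × 4! × 3! × 1!) = 46,200.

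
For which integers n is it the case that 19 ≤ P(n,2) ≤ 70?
5, 6, 7, 8
P(4,2)=12; P(5,2)=20; P(6,2)=30; P(7,2)=42; P(8,2)=56; P(9,2)=72. So valid n = 5, 6, 7, 8.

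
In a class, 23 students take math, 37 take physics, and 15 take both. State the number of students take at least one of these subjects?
|A∪B| = |A|+|B|-|A∩B| = 23+37-15 = 45.
Final answer: 45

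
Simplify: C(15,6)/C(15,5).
5/3
C(n,k+1)/C(n,k) = (n−k)/(k+1). Here (15−5)/(5+1) = 10/6 = 5/3.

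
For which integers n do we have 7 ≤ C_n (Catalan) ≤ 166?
C_3=5; C_4=14; C_5=42; C_6=132; C_7=429. So valid n = 4, 5, 6.
Final answer: 4, 5, 6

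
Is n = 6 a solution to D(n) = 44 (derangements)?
No
D(6) = (6-1)·[D(5) + D(4)] = 5·[44 + 9] = 265, which does not equal 44.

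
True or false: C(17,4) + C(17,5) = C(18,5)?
True

Explanation: Pascal's identity C(n,k) + C(n,k+1) = C(n+1,k+1): 2,380 + 6,188 = 8,568 = C(18,5).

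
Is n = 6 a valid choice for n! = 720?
6! = 6·5! = 6·120 = 720, which equals 720.

Answer: Yes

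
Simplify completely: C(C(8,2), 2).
378

Working:
C(8,2) = 28, then C(28, 2) = 378.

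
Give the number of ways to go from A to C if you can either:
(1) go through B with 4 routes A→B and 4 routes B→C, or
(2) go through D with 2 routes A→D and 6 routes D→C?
28

Working:
Route via B: 4×4=16. Route via D: 2×6=12. Total: 28.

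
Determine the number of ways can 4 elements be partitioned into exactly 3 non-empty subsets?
This equals S(4,3), the Stirling number of the 2nd kind.
Using the Stirling recurrence: S(n,k) = k·S(n-1,k) + S(n-1,k-1)
S(4,3) = 3·S(3,3) + S(3,2)
         = 3·1 + 3
         = 3 + 3
         = 6
Final answer: 6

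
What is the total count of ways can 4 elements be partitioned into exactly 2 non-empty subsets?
7

Explanation: This equals S(4,2), the Stirling number of the 2nd kind.
Using the Stirling recurrence: S(n,k) = k·S(n-1,k) + S(n-1,k-1)
S(4,2) = 2·S(3,2) + S(3,1)
         = 2·3 + 1
         = 6 + 1
         = 7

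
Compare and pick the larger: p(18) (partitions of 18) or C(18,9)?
C(18,9)

Solution: Pentagonal recurrence p(n) = p(n−1) + p(n−2) − p(n−5) − p(n−7) + …: p(18) = p(17) + p(16) − p(13) − p(11) + p(6) + p(3) = 297 + 231 − 101 − 56 + 11 + 3 = 385; C(18,9) = 48,620.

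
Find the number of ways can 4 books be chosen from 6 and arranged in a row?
360
P(6,4) = 6!/(6-4)! = 360.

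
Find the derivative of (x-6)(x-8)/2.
d/dx[(x-6)(x-8)] = (x-8) + (x-6) = 2x - 14. Dividing by 2 gives (2x - 14)/2.
Final answer: (2x - 14)/2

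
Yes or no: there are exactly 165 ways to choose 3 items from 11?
Yes

Explanation: C(11,3) = 165.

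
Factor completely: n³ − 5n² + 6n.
n³ − 5n² + 6n = n(n² − 5n + 6) = n(n − 2)(n − 3).

Answer: n(n − 2)(n − 3)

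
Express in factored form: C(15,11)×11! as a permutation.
C(15,11)×11! = [15!/(11!(4)!)]×11! = 15!/(4)! = P(15,11) = 54,486,432,000.

Answer: P(15,11)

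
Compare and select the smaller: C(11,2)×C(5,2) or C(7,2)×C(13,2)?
C(11,2)×C(5,2)

Explanation: C(11,2)×C(5,2)=550, C(7,2)×C(13,2)=1,638.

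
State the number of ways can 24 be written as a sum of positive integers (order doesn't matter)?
1,575
Pentagonal recurrence p(n) = p(n−1) + p(n−2) − p(n−5) − p(n−7) + …: p(24) = p(23) + p(22) − p(19) − p(17) + p(12) + p(9) − p(2) = 1,255 + 1,002 − 490 − 297 + 77 + 30 − 2 = 1,575.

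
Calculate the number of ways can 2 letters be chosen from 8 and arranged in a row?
56

Solution: P(8,2) = 8!/(8-2)! = 56.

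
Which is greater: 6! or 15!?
15!

Explanation: 6!=720, 15!=1,307,674,368,000. 15! > 6!.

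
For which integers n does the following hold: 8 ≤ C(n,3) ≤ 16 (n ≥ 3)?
5

Working:
C(4,3)=4; C(5,3)=10; C(6,3)=20. So valid n = 5.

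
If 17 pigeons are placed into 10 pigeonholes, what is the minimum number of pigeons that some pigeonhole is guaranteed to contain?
2

Working:
Pigeonhole: ⌈17/10⌉ = 2.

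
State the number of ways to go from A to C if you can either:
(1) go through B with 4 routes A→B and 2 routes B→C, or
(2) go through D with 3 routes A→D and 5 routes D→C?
23

Explanation: Route via B: 4×2=8. Route via D: 3×5=15. Total: 23.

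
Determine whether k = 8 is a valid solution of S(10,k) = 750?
Yes

S(10,8) = 8·S(9,8) + S(9,7) = 8·36 + 462 = 750, which equals 750.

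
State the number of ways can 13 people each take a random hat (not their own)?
2,290,792,932

Explanation: Using D(n) = (n-1)[D(n-1) + D(n-2)]:
D(13) = (13-1) × [D(12) + D(11)]
      = 12 × [176214841 + 14684570]
      = 12 × 190899411
      = 2,290,792,932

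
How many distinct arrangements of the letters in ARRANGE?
1,260

Word has 7 letters (A=2, R=2, N=1, G=1, E=1). Arrangements: 7!/Π(k!) = 1,260.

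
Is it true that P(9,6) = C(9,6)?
False

Solution: P(9,6) = 60,480 but C(9,6) = 84; they differ by a factor of 6! = 720, so the statement does not hold.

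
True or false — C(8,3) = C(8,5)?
Symmetry C(n,k) = C(n,n-k): C(8,3) = 56 and C(8,5) = 56. Both sides agree, so the statement holds.
Final answer: True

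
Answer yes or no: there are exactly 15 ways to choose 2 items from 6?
Yes
C(6,2) = 15.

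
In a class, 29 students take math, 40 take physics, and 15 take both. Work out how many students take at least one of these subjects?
54

Reasoning: |A∪B| = |A|+|B|-|A∩B| = 29+40-15 = 54.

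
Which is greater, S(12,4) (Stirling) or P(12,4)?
S(12,4)
S(12,4) = 4·S(11,4) + S(11,3) = 4·145,750 + 28,501 = 611,501; P(12,4) = 11,880.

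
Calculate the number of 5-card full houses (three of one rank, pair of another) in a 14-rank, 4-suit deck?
Triple rank: 14. Triple suits: C(4,3)=4. Pair rank: 13. Pair suits: C(4,2)=6. Total: 4,368.

Answer: 4,368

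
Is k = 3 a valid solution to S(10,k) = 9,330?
Yes
S(10,3) = 3·S(9,3) + S(9,2) = 3·3,025 + 255 = 9,330, which equals 9,330.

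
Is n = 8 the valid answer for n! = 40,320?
Yes

Working:
8! = 8·7! = 8·5,040 = 40,320, which equals 40,320.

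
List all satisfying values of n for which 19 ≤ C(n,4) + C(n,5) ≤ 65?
6, 7

Reasoning: C(5,4)+C(5,5)=6; C(6,4)+C(6,5)=21; C(7,4)+C(7,5)=56; C(8,4)+C(8,5)=126. So valid n = 6, 7.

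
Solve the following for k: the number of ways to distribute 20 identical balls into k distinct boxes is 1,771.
Stars and bars: the count is C(20+k−1, k−1), increasing in k. k=2: C(21,1) = 21, k=3: C(22,2) = 231, k=4: C(23,3) = 1,771 ✓. So k = 4.
Final answer: 4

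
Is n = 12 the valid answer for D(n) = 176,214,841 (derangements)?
Yes

Reasoning: D(12) = (12-1)·[D(11) + D(10)] = 11·[14,684,570 + 1,334,961] = 176,214,841, which equals 176,214,841.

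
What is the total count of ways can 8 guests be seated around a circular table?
5,040

Explanation: Circular arrangements: (8-1)! = 5,040.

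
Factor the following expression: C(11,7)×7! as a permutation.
P(11,7)

Explanation: C(11,7)×7! = [11!/(7!(4)!)]×7! = 11!/(4)! = P(11,7) = 1,663,200.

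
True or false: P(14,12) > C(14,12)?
True

Reasoning: P(14,12) = 43,589,145,600 and C(14,12) = 91; P(n,r) = r! × C(n,r) so P > C whenever r ≥ 2.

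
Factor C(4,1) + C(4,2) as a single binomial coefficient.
C(5,2)

By Pascal's identity: C(4,1) + C(4,2) = C(5,2) = 10.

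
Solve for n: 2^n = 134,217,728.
27

Working:
134,217,728 = 1,024 × 1,024 × 128 = 2^10 × 2^10 × 2^7 = 2^27, so n = 27.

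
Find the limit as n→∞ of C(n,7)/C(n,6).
∞

Reasoning: C(n,7)/C(n,6) = (n-6)/7 → ∞ as n → ∞.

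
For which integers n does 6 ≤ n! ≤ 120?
n! is strictly increasing; 3! = 6 and 5! = 120, so valid n = 3, 4, 5.

Answer: 3, 4, 5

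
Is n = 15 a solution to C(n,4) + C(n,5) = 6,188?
C(15,4) + C(15,5) = 1,365 + 3,003 = 4,368, which does not equal 6,188.

Answer: No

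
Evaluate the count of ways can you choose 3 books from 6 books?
C(6,3) = 6! / (3! × (6-3)!)
         = 6! / (3! × 3!)
         = 20

Answer: 20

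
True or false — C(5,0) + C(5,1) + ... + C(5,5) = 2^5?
True

Binomial theorem with x = y = 1: Σ C(5,i) = (1+1)^5 = 2^5 = 32. The statement holds.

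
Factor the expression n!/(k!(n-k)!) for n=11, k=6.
C(11,6) = 462

Explanation: This is the binomial coefficient C(11,6) = 462.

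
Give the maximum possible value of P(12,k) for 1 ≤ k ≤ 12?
479,001,600

Solution: P(12,k) increases in k, so maximum at k = 12: 12! = 479,001,600.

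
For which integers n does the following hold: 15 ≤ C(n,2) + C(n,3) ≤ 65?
5, 6, 7

C(4,2)+C(4,3)=10; C(5,2)+C(5,3)=20; C(6,2)+C(6,3)=35; C(7,2)+C(7,3)=56; C(8,2)+C(8,3)=84. So valid n = 5, 6, 7.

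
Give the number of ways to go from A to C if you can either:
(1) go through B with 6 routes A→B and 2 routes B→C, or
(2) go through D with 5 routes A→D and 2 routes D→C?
22

Explanation: Route via B: 6×2=12. Route via D: 5×2=10. Total: 22.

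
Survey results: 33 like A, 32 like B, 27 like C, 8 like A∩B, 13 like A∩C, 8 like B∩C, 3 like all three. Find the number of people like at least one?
|A∪B∪C| = 33+32+27-8-13-8+3 = 66.
Final answer: 66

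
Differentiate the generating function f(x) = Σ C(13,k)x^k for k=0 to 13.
Σ k·C(13,k)x^(k-1) for k=1 to 13

Working:
Term-by-term differentiation gives Σ k·C(13,k)x^{k-1} for k=1 to 13.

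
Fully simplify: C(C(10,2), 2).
990
C(10,2) = 45, then C(45, 2) = 990.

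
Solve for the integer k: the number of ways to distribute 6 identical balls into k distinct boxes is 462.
6

Explanation: Stars and bars: the count is C(6+k−1, k−1), increasing in k. k=4: C(9,3) = 84, k=5: C(10,4) = 210, k=6: C(11,5) = 462 ✓. So k = 6.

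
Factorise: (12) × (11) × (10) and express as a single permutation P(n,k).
P(12,3) = 12!/(9)!

Working:
Product of 3 consecutive descending integers starting at 12: P(12,3) = 12!/9! = 1,320.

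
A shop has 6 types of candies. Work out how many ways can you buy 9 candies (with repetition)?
2,002

Reasoning: Stars and bars: C(9+6-1, 9) = C(14, 9) = 2,002.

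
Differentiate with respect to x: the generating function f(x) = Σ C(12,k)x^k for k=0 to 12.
Σ k·C(12,k)x^(k-1) for k=1 to 12

Reasoning: Term-by-term differentiation gives Σ k·C(12,k)x^{k-1} for k=1 to 12.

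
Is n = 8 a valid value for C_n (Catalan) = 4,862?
No

Working:
C_8 = C(16,8)/(8+1) = 12,870/9 = 1,430, which does not equal 4,862.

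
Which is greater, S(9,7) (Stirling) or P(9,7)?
P(9,7)

Solution: S(9,7) = 7·S(8,7) + S(8,6) = 7·28 + 266 = 462; P(9,7) = 181,440.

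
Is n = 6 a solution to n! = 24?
No

Explanation: 6! = 6·5! = 6·120 = 720, which does not equal 24.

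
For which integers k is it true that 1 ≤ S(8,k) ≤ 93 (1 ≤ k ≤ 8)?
1, 7, 8

Reasoning: S(8,1)=1; S(8,2)=127; S(8,3)=966; S(8,4)=1,701; S(8,5)=1,050; S(8,6)=266; S(8,7)=28; S(8,8)=1. So valid k = 1, 7, 8.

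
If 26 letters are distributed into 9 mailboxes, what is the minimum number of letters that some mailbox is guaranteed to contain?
3
Pigeonhole: ⌈26/9⌉ = 3.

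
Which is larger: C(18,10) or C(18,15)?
C(18,10)=43,758, C(18,15)=816.
Final answer: C(18,10)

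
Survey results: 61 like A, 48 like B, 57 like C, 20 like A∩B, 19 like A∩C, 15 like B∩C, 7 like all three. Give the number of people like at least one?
119
|A∪B∪C| = 61+48+57-20-19-15+7 = 119.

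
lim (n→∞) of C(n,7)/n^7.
1/5040

Reasoning: C(n,7) ≈ n^7/7! for large n. Limit = 1/7! = 1/5040.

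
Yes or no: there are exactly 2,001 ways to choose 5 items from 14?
No
C(14,5) = 2,002 ≠ 2001.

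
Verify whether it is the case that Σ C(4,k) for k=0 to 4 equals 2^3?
False

Reasoning: Binomial theorem: Σ C(4,k) = (1+1)^4 = 2^4 = 16; RHS 2^3 = 8.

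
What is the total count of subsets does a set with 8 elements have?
256

Solution: Each element can be included or excluded: 2^8 = 256.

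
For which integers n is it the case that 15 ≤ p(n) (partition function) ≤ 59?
7, 8, 9, 10, 11

Tabulating p(n) via p(n) = p(n−1) + p(n−2) − p(n−5) − p(n−7) + …: p(6)=11; p(7)=15; p(8)=22; p(9)=30; p(10)=42; p(11)=56; p(12)=77. So valid n = 7, 8, 9, 10, 11.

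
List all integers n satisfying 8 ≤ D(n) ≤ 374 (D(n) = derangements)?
4, 5, 6

Explanation: Using D(n) = (n−1)[D(n−1) + D(n−2)] with D(1)=0, D(2)=1: D(3)=2; D(4)=9; D(5)=44; D(6)=265; D(7)=1,854. So valid n = 4, 5, 6.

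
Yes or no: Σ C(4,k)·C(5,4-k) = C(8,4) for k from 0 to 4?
No

Working:
Vandermonde's identity gives C(9,4) = 126; RHS C(8,4) = 70.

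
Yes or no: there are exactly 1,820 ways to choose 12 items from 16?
Yes

Working:
C(16,12) = 1,820.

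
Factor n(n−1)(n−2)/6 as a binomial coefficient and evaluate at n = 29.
C(n,3); C(29,3) = 3,654

Working:
n(n−1)(n−2)/6 = n!/(3!(n−3)!) = C(n,3). At n = 29: C(29,3) = 3,654.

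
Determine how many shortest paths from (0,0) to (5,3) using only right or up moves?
56

Choose 5 rights from 8 moves: C(8,5) = 56.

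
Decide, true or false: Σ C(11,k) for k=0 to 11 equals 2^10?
Binomial theorem: Σ C(11,k) = (1+1)^11 = 2^11 = 2,048; RHS 2^10 = 1,024.
Final answer: False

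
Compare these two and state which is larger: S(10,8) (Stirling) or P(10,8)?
P(10,8)

Explanation: S(10,8) = 8·S(9,8) + S(9,7) = 8·36 + 462 = 750; P(10,8) = 1,814,400.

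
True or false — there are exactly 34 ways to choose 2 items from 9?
False

C(9,2) = 36 ≠ 34.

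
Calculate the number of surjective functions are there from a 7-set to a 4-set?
8,400

Onto functions = 4! × S(7,4)
First compute S(7,4) via recurrence:
Using the Stirling recurrence: S(n,k) = k·S(n-1,k) + S(n-1,k-1)
S(7,4) = 4·S(6,4) + S(6,3)
         = 4·65 + 90
         = 260 + 90
         = 350
Then: 24 × 350 = 8,400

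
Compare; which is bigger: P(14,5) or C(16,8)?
P(14,5)

Explanation: P(14,5)=240,240, C(16,8)=12,870.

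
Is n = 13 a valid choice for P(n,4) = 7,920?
No

Working:
P(13,4) = 13·12·11·10 = 17,160, which does not equal 7,920.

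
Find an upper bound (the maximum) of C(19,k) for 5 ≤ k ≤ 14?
92,378

Explanation: C(19,k) is maximised at the centre of the row: C(19,9) = 92,378.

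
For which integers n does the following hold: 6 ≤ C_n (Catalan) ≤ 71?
4, 5

Solution: C_3=5; C_4=14; C_5=42; C_6=132. So valid n = 4, 5.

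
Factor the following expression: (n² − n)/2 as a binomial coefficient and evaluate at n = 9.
C(n,2); C(9,2) = 36

Solution: (n² − n)/2 = n(n−1)/2 = C(n,2). At n = 9: C(9,2) = 36.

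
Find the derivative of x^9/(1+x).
(9x^8(1+x) - x^9)/(1+x)²

Explanation: Quotient rule: [9x^{8}(1+x) - x^9]/(1+x)².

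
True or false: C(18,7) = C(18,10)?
False

Reasoning: C(18,7) = 31,824 but C(18,10) = 43,758; symmetry gives C(18,7) = C(18,11), not C(18,10).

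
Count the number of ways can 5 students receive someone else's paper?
44
Using D(n) = (n-1)[D(n-1) + D(n-2)]:
D(5) = (5-1) × [D(4) + D(3)]
      = 4 × [9 + 2]
      = 4 × 11
      = 44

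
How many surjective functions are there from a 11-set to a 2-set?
2,046

Working:
Onto functions = 2! × S(11,2)
First compute S(11,2) via recurrence:
Using the Stirling recurrence: S(n,k) = k·S(n-1,k) + S(n-1,k-1)
S(11,2) = 2·S(10,2) + S(10,1)
         = 2·511 + 1
         = 1022 + 1
         = 1,023
Then: 2 × 1023 = 2,046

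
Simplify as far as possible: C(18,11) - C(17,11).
C(18,11) - C(17,11) = C(17,10) = 19,448.
Final answer: 19,448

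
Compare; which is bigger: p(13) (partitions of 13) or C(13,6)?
C(13,6)
Pentagonal recurrence p(n) = p(n−1) + p(n−2) − p(n−5) − p(n−7) + …: p(13) = p(12) + p(11) − p(8) − p(6) + p(1) = 77 + 56 − 22 − 11 + 1 = 101; C(13,6) = 1,716.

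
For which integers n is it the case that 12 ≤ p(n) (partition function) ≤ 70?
7, 8, 9, 10, 11

Solution: Tabulating p(n) via p(n) = p(n−1) + p(n−2) − p(n−5) − p(n−7) + …: p(6)=11; p(7)=15; p(8)=22; p(9)=30; p(10)=42; p(11)=56; p(12)=77. So valid n = 7, 8, 9, 10, 11.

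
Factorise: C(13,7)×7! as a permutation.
P(13,7)

Reasoning: C(13,7)×7! = [13!/(7!(6)!)]×7! = 13!/(6)! = P(13,7) = 8,648,640.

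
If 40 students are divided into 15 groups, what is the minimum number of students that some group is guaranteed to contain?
Pigeonhole: ⌈40/15⌉ = 3.

Answer: 3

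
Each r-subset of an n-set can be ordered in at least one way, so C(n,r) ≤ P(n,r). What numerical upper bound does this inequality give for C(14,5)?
P(14,5) = 14·13·12·11·10 = 240,240, so C(14,5) ≤ 240,240. (The bound is loose by a factor of 5! = 120: C(14,5) = 240,240/120 = 2,002.)
Final answer: 240,240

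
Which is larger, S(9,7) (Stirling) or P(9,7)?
S(9,7) = 7·S(8,7) + S(8,6) = 7·28 + 266 = 462; P(9,7) = 181,440.
Final answer: P(9,7)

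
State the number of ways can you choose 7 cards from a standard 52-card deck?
133,784,560

C(52,7) = 133,784,560.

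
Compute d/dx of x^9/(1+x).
(9x^8(1+x) - x^9)/(1+x)²

Solution: Quotient rule: [9x^{8}(1+x) - x^9]/(1+x)².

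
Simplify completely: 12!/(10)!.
132

This equals 12×11 = 132.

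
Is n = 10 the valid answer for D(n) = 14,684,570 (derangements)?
D(10) = (10-1)·[D(9) + D(8)] = 9·[133,496 + 14,833] = 1,334,961, which does not equal 14,684,570.

Answer: No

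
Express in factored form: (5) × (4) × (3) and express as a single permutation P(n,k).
Product of 3 consecutive descending integers starting at 5: P(5,3) = 5!/2! = 60.

Answer: P(5,3) = 5!/(2)!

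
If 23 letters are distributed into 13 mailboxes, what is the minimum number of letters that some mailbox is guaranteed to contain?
2

Working:
Pigeonhole: ⌈23/13⌉ = 2.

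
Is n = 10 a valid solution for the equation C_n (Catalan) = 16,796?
Yes

Explanation: C_10 = C(20,10)/(10+1) = 184,756/11 = 16,796, which equals 16,796.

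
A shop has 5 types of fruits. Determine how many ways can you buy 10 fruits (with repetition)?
1,001

Working:
Stars and bars: C(10+5-1, 10) = C(14, 10) = 1,001.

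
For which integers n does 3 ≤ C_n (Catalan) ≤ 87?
3, 4, 5

Working:
C_2=2; C_3=5; C_4=14; C_5=42; C_6=132. So valid n = 3, 4, 5.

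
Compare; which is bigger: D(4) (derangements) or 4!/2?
4!/2

Reasoning: D(4) = (4-1)·[D(3) + D(2)] = 3·[2 + 1] = 9; 4!/2 = 24/2 = 12.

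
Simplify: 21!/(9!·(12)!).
293,930

Explanation: This is C(21,9) = 293,930.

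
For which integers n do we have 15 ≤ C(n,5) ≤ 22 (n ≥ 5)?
7

Explanation: C(6,5)=6; C(7,5)=21; C(8,5)=56. So valid n = 7.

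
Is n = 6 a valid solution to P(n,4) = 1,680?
P(6,4) = 6·5·4·3 = 360, which does not equal 1,680.

Answer: No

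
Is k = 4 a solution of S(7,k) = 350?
S(7,4) = 4·S(6,4) + S(6,3) = 4·65 + 90 = 350, which equals 350.

Answer: Yes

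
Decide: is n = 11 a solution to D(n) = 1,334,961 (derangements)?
No
D(11) = (11-1)·[D(10) + D(9)] = 10·[1,334,961 + 133,496] = 14,684,570, which does not equal 1,334,961.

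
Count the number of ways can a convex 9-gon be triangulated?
429
Using the Catalan number formula: C_n = C(2n, n) / (n+1)
C_7 = C(14, 7) / (7+1)
     = 3432 / 8
     = 429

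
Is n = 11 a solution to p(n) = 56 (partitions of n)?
Yes

Reasoning: Pentagonal recurrence p(n) = p(n−1) + p(n−2) − p(n−5) − p(n−7) + …: p(11) = p(10) + p(9) − p(6) − p(4) = 42 + 30 − 11 − 5 = 56, which equals 56.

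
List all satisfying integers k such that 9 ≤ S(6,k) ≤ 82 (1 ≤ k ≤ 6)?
2, 4, 5

Reasoning: S(6,1)=1; S(6,2)=31; S(6,3)=90; S(6,4)=65; S(6,5)=15; S(6,6)=1. So valid k = 2, 4, 5.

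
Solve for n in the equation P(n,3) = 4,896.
18

Reasoning: P(n,3) = n(n−1)(n−2) is increasing in n; n(n−1)(n−2) ≈ (n−1)^3 = 4,896 gives n ≈ 18.0. Check: P(16,3) = 3,360, P(17,3) = 4,080, P(18,3) = 4,896 ✓. So n = 18.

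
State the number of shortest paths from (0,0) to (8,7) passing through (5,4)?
2,520

Reasoning: To (5,4): C(9,5)=126. From there: C(6,3)=20. Total: 2,520.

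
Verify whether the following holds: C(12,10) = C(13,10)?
LHS = C(12,10) = 66; RHS = C(13,10) = 286. 66 ≠ 286, so the statement does not hold.
Final answer: False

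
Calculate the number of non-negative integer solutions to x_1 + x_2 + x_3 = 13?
C(13+3-1, 3-1) = 105.
Final answer: 105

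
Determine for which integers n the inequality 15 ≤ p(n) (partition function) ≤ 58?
7, 8, 9, 10, 11

Tabulating p(n) via p(n) = p(n−1) + p(n−2) − p(n−5) − p(n−7) + …: p(6)=11; p(7)=15; p(8)=22; p(9)=30; p(10)=42; p(11)=56; p(12)=77. So valid n = 7, 8, 9, 10, 11.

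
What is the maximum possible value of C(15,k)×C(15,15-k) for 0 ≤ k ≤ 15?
41,409,225

Solution: C(15,k)·C(15,15-k) = C(15,k)², maximised at the centre k = 7: C(15,7)² = 41,409,225.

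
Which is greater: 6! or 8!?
8!

6!=720, 8!=40,320. 8! > 6!.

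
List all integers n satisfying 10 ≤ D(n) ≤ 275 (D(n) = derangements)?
Using D(n) = (n−1)[D(n−1) + D(n−2)] with D(1)=0, D(2)=1: D(4)=9; D(5)=44; D(6)=265; D(7)=1,854. So valid n = 5, 6.
Final answer: 5, 6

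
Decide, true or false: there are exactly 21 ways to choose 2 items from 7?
True

C(7,2) = 21.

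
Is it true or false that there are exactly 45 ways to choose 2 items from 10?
True

Solution: C(10,2) = 45.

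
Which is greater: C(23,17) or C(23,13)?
C(23,13)

Explanation: C(23,17)=100,947, C(23,13)=1,144,066.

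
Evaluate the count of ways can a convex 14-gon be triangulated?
208,012
Using the Catalan number formula: C_n = C(2n, n) / (n+1)
C_12 = C(24, 12) / (12+1)
     = 2704156 / 13
     = 208,012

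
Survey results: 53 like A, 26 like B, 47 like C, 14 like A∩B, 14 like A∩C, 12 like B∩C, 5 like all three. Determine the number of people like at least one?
91

|A∪B∪C| = 53+26+47-14-14-12+5 = 91.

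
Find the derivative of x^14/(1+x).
(14x^13(1+x) - x^14)/(1+x)²

Quotient rule: [14x^{13}(1+x) - x^14]/(1+x)².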